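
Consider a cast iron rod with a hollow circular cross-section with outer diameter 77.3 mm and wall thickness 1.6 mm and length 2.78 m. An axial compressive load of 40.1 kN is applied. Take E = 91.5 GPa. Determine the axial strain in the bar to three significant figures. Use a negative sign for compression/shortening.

A = 380.5 mm².
σ = N/A = -105.4 MPa; ε = σ/E = -105.4/91500 = -1.152e-03.

-0.00115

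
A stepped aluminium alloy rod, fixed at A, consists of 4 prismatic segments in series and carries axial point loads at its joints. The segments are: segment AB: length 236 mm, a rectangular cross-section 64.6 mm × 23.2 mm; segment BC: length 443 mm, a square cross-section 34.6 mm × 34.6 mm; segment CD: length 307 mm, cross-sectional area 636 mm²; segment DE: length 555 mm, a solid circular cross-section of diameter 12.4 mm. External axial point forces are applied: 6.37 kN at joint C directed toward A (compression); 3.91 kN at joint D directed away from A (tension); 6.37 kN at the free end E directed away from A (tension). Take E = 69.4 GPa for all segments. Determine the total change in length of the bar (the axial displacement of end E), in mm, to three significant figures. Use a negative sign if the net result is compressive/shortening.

0.523 mm

Internal axial forces (sectioning from the free end, tension +): N_DE = 6.37 kN, N_CD = 10.28 kN, N_BC = 3.91 kN, N_AB = 3.91 kN.
A_AB = 1499 mm².
A_BC = 1197 mm².
A_DE = 120.8 mm².
δ_AB = 3910·236/(1499·69400) = 0.008872 mm
δ_BC = 3910·443/(1197·69400) = 0.02085 mm
δ_CD = 10280·307/(636·69400) = 0.0715 mm
δ_DE = 6370·555/(120.8·69400) = 0.4218 mm
δ = Σδ_i = 0.5231 mm.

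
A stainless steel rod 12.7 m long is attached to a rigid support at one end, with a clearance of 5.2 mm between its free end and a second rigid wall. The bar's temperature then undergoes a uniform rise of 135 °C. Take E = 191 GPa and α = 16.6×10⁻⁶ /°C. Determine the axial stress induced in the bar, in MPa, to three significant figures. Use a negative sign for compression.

-350 MPa

Free thermal expansion αLΔT = 16.6e-6 · 12700 · 135 = 28.46 mm.
The walls engage after the gap closes; constrained expansion = 28.46 − 5.2 = 23.26 mm.
The walls impose strain ε = −(23.26)/12700 = -1.8316e-03; σ = Eε = 191000 · -1.8316e-03 = -349.8 MPa.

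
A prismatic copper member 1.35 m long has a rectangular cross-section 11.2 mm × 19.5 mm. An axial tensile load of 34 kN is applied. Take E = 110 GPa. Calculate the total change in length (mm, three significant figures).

1.91 mm

A = 218.4 mm².
δ_mech = NL/(AE) = 34000·1350/(218.4·110000) = 1.911 mm.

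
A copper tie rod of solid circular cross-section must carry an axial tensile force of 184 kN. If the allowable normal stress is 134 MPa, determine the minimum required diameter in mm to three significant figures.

Required area A ≥ P/σ_allow = 184000/134 = 1373 mm².
For a solid circular section, d ≥ √(4A/π) = 41.81 mm.

41.8 mm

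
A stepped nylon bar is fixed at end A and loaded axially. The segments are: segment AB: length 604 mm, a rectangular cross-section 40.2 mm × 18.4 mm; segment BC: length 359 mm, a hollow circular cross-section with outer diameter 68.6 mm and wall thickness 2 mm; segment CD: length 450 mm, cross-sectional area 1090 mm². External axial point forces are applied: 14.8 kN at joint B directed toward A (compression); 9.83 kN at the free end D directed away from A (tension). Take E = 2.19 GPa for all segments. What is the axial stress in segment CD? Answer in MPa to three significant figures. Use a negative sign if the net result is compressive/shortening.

9.02 MPa

Internal axial forces (sectioning from the free end, tension +): N_CD = 9.83 kN, N_BC = 9.83 kN, N_AB = -4.97 kN.
σ_CD = N_CD/A_CD = 9830/1090 = 9.018 MPa.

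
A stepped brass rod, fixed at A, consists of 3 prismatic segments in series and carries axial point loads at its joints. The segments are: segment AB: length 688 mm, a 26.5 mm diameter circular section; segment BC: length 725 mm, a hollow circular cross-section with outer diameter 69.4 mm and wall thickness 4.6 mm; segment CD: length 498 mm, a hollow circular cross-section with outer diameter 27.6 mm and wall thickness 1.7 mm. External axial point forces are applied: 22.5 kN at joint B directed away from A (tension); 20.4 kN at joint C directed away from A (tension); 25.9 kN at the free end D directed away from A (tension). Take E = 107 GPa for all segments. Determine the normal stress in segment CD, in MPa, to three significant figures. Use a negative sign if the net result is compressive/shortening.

Internal axial forces (sectioning from the free end, tension +): N_CD = 25.9 kN, N_BC = 46.3 kN, N_AB = 68.8 kN.
A_CD = 138.3 mm².
σ_CD = N_CD/A_CD = 25900/138.3 = 187.2 MPa.

187 MPa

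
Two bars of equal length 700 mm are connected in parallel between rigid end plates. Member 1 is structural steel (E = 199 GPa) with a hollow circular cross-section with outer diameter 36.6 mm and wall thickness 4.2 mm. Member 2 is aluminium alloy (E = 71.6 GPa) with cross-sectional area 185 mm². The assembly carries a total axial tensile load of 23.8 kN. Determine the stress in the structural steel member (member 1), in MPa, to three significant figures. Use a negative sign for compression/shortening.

48.2 MPa

A_1 = 427.5 mm².
Equal strain + equilibrium ⇒ each member carries load in proportion to AE: A₁E₁ = 85070000 N, A₂E₂ = 13250000 N, ΣAE = 98320000 N.
σ₁ = P·E₁/ΣAE = 23800·199000/98320000 = 48.17 MPa.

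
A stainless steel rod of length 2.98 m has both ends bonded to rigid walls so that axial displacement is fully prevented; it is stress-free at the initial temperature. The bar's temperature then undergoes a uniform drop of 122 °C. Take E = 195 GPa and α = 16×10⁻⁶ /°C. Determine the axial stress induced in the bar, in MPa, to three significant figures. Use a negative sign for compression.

381 MPa

Free thermal expansion αLΔT = 16e-6 · 2980 · -122 = -5.817 mm.
The walls impose strain ε = −(-5.817)/2980 = 1.9520e-03; σ = Eε = 195000 · 1.9520e-03 = 380.6 MPa.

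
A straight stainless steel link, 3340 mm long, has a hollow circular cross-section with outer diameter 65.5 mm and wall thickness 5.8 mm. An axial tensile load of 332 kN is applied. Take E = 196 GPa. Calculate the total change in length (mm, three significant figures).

A = 1088 mm².
δ_mech = NL/(AE) = 332000·3340/(1088·196000) = 5.201 mm.

5.20 mm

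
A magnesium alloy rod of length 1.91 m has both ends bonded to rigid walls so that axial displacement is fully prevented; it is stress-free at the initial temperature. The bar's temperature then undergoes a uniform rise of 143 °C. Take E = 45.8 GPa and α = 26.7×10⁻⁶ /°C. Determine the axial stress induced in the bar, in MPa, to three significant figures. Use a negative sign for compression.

-175 MPa

Free thermal expansion αLΔT = 26.7e-6 · 1910 · 143 = 7.293 mm.
The walls impose strain ε = −(7.293)/1910 = -3.8181e-03; σ = Eε = 45800 · -3.8181e-03 = -174.9 MPa.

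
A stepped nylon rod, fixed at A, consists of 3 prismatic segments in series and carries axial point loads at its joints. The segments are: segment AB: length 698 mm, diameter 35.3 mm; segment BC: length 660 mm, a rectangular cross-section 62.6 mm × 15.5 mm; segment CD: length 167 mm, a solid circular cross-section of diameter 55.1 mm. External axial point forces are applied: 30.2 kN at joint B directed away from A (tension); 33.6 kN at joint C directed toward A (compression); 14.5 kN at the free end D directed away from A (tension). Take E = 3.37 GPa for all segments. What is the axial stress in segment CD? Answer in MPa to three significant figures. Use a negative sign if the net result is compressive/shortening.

6.08 MPa

Internal axial forces (sectioning from the free end, tension +): N_CD = 14.5 kN, N_BC = -19.1 kN, N_AB = 11.1 kN.
A_CD = 2384 mm².
σ_CD = N_CD/A_CD = 14500/2384 = 6.081 MPa.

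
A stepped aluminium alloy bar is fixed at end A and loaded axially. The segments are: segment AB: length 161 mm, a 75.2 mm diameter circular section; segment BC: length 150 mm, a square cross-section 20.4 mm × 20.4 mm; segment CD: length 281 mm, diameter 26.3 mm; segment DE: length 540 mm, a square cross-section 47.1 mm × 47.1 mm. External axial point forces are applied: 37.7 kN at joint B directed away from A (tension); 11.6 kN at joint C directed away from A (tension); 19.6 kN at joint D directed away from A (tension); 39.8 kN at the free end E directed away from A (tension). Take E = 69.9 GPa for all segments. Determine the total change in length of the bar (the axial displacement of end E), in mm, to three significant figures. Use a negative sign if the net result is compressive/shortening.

1.00 mm

Internal axial forces (sectioning from the free end, tension +): N_DE = 39.8 kN, N_CD = 59.4 kN, N_BC = 71 kN, N_AB = 108.7 kN.
A_AB = 4441 mm².
A_BC = 416.2 mm².
A_CD = 543.3 mm².
A_DE = 2218 mm².
δ_AB = 108700·161/(4441·69900) = 0.05637 mm
δ_BC = 71000·150/(416.2·69900) = 0.3661 mm
δ_CD = 59400·281/(543.3·69900) = 0.4396 mm
δ_DE = 39800·540/(2218·69900) = 0.1386 mm
δ = Σδ_i = 1.001 mm.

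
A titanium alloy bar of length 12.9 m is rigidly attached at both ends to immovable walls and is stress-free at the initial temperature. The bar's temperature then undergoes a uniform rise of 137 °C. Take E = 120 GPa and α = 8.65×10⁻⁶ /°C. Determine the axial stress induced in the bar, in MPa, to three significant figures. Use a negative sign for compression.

-142 MPa

Free thermal expansion αLΔT = 8.65e-6 · 12900 · 137 = 15.29 mm.
The walls impose strain ε = −(15.29)/12900 = -1.1850e-03; σ = Eε = 120000 · -1.1850e-03 = -142.2 MPa.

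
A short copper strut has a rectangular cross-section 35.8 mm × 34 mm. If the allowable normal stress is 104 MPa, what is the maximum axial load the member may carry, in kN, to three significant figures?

A = 1217 mm².
P_max = σ_allow · A = 104 · 1217 = 126600 N = 126.6 kN.

127 kN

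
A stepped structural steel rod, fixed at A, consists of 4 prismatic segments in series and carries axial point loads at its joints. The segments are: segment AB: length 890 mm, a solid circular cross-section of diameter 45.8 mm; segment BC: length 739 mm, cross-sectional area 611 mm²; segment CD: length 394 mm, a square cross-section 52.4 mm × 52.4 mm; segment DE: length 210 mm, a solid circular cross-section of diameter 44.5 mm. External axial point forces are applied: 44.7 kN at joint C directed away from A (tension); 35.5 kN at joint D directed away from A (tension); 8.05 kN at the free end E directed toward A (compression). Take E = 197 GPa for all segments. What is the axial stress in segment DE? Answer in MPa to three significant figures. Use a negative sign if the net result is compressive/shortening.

-5.18 MPa

Internal axial forces (sectioning from the free end, tension +): N_DE = -8.05 kN, N_CD = 27.45 kN, N_BC = 72.15 kN, N_AB = 72.15 kN.
A_DE = 1555 mm².
σ_DE = N_DE/A_DE = -8050/1555 = -5.176 MPa.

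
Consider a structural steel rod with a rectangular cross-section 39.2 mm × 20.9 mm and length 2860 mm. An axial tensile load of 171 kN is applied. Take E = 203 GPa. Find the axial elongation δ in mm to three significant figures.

2.94 mm

A = 819.3 mm².
δ_mech = NL/(AE) = 171000·2860/(819.3·203000) = 2.941 mm.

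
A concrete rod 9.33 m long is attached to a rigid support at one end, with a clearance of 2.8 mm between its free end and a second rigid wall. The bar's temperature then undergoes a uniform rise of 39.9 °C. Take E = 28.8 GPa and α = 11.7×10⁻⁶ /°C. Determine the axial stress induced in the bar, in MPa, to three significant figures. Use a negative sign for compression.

Free thermal expansion αLΔT = 11.7e-6 · 9330 · 39.9 = 4.356 mm.
The walls engage after the gap closes; constrained expansion = 4.356 − 2.8 = 1.556 mm.
The walls impose strain ε = −(1.556)/9330 = -1.6672e-04; σ = Eε = 28800 · -1.6672e-04 = -4.802 MPa.

-4.80 MPa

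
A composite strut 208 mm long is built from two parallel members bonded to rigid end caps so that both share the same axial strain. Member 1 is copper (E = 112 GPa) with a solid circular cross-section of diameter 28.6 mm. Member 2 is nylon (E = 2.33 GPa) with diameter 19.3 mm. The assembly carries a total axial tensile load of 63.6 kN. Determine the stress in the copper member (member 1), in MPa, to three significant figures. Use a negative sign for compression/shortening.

98.1 MPa

A_1 = 642.4 mm².
A_2 = 292.6 mm².
Equal strain + equilibrium ⇒ each member carries load in proportion to AE: A₁E₁ = 71950000 N, A₂E₂ = 681600 N, ΣAE = 72630000 N.
σ₁ = P·E₁/ΣAE = 63600·112000/72630000 = 98.07 MPa.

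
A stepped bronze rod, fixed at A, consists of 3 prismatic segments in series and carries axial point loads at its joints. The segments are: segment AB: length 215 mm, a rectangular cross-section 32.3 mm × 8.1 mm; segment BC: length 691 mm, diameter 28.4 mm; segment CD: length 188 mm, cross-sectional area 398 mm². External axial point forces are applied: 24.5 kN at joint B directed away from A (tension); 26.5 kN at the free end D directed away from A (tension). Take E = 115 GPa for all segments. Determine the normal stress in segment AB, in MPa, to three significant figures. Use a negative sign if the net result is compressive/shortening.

Internal axial forces (sectioning from the free end, tension +): N_CD = 26.5 kN, N_BC = 26.5 kN, N_AB = 51 kN.
A_AB = 261.6 mm².
σ_AB = N_AB/A_AB = 51000/261.6 = 194.9 MPa.

195 MPa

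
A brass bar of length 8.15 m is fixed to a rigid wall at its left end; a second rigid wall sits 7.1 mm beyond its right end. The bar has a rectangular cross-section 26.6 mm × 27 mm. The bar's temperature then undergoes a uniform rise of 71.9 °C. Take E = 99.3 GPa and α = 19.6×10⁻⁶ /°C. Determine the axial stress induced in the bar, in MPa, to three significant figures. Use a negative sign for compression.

Free thermal expansion αLΔT = 19.6e-6 · 8150 · 71.9 = 11.49 mm.
The walls engage after the gap closes; constrained expansion = 11.49 − 7.1 = 4.385 mm.
The walls impose strain ε = −(4.385)/8150 = -5.3807e-04; σ = Eε = 99300 · -5.3807e-04 = -53.43 MPa.

-53.4 MPa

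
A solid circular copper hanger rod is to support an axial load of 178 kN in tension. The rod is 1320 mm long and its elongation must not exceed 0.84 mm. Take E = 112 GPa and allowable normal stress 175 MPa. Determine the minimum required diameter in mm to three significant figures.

Required area A ≥ P/σ_allow = 178000/175 = 1017 mm².
For a solid circular section, d ≥ √(4A/π) = 35.99 mm.
Elongation limit: A ≥ PL/(Eδ_allow) = 178000·1320/(112000·0.84) = 2497 mm² ⇒ d ≥ 56.39 mm.
The elongation limit governs.

56.4 mm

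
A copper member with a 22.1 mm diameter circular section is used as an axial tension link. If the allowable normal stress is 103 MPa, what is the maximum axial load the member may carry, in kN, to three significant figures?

A = 383.6 mm².
P_max = σ_allow · A = 103 · 383.6 = 39510 N = 39.51 kN.

39.5 kN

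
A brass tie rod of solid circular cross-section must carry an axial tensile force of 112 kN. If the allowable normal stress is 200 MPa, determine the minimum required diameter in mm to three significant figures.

Required area A ≥ P/σ_allow = 112000/200 = 560 mm².
For a solid circular section, d ≥ √(4A/π) = 26.7 mm.

26.7 mm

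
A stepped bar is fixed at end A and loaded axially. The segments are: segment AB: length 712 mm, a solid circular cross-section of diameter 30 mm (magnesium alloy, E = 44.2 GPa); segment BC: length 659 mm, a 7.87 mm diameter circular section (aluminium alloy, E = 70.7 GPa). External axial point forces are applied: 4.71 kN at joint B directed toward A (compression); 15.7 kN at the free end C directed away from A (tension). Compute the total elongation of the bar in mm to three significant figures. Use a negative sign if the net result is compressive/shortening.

Internal axial forces (sectioning from the free end, tension +): N_BC = 15.7 kN, N_AB = 10.99 kN.
A_AB = 706.9 mm².
A_BC = 48.65 mm².
δ_AB = 10990·712/(706.9·44200) = 0.2505 mm
δ_BC = 15700·659/(48.65·70700) = 3.008 mm
δ = Σδ_i = 3.259 mm.

3.26 mm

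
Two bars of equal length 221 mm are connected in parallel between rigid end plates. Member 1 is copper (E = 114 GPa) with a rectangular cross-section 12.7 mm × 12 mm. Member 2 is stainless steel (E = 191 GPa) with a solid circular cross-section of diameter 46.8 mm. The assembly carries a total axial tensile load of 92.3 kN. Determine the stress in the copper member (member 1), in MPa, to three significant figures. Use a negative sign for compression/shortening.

A_1 = 152.4 mm².
A_2 = 1720 mm².
Equal strain + equilibrium ⇒ each member carries load in proportion to AE: A₁E₁ = 17370000 N, A₂E₂ = 328600000 N, ΣAE = 345900000 N.
σ₁ = P·E₁/ΣAE = 92300·114000/345900000 = 30.42 MPa.

30.4 MPa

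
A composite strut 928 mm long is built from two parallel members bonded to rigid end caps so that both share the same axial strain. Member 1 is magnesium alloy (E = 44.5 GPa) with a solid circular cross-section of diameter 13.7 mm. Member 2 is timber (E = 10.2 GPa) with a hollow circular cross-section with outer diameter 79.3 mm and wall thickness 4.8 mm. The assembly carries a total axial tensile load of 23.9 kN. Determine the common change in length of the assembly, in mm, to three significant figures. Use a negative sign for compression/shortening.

1.23 mm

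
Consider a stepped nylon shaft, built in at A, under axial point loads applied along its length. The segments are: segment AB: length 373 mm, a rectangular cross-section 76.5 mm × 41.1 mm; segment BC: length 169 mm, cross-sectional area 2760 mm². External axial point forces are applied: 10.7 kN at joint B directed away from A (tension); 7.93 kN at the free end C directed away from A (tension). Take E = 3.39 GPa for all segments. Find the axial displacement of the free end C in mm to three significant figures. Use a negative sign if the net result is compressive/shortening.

0.795 mm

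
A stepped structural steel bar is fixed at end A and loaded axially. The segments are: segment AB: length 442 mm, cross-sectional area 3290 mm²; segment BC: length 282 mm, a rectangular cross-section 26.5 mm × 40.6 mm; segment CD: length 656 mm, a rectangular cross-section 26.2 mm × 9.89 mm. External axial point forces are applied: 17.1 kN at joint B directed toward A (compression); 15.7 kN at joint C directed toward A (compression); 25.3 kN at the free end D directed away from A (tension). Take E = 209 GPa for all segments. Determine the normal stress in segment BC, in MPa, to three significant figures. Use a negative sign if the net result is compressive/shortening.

8.92 MPa

Internal axial forces (sectioning from the free end, tension +): N_CD = 25.3 kN, N_BC = 9.6 kN, N_AB = -7.5 kN.
A_BC = 1076 mm².
σ_BC = N_BC/A_BC = 9600/1076 = 8.923 MPa.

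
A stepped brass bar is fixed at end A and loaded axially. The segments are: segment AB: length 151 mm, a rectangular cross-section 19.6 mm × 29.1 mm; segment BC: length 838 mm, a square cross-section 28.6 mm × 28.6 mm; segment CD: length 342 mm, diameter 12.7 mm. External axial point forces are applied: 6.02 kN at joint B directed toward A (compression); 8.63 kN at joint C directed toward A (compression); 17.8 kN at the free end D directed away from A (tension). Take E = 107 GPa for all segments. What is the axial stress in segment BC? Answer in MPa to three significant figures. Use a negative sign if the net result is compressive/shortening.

Internal axial forces (sectioning from the free end, tension +): N_CD = 17.8 kN, N_BC = 9.17 kN, N_AB = 3.15 kN.
A_BC = 818 mm².
σ_BC = N_BC/A_BC = 9170/818 = 11.21 MPa.

11.2 MPa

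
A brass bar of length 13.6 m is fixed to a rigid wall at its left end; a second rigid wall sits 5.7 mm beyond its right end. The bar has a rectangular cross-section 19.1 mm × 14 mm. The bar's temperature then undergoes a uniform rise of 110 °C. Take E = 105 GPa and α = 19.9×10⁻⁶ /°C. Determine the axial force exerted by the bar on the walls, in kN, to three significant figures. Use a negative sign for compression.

Free thermal expansion αLΔT = 19.9e-6 · 13600 · 110 = 29.77 mm.
The walls engage after the gap closes; constrained expansion = 29.77 − 5.7 = 24.07 mm.
The walls impose strain ε = −(24.07)/13600 = -1.7699e-03; σ = Eε = 105000 · -1.7699e-03 = -185.8 MPa.
Wall reaction R = σ·A = -185.8·267.4 = -49690 N = -49.69 kN.

-49.7 kN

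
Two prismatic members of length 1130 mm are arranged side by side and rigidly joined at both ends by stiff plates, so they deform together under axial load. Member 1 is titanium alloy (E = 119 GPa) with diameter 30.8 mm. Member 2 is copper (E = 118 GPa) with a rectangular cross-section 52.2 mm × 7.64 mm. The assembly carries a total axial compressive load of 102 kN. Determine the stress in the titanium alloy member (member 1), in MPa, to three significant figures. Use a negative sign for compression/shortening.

-89.4 MPa

A_1 = 745.1 mm².
A_2 = 398.8 mm².
Equal strain + equilibrium ⇒ each member carries load in proportion to AE: A₁E₁ = 88660000 N, A₂E₂ = 47060000 N, ΣAE = 135700000 N.
σ₁ = P·E₁/ΣAE = -102000·119000/135700000 = -89.43 MPa.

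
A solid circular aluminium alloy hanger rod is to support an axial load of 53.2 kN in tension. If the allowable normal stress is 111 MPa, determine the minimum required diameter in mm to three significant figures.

24.7 mm

Required area A ≥ P/σ_allow = 53200/111 = 479.3 mm².
For a solid circular section, d ≥ √(4A/π) = 24.7 mm.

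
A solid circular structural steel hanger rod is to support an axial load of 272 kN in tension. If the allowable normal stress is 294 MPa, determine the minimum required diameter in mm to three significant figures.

Required area A ≥ P/σ_allow = 272000/294 = 925.2 mm².
For a solid circular section, d ≥ √(4A/π) = 34.32 mm.

34.3 mm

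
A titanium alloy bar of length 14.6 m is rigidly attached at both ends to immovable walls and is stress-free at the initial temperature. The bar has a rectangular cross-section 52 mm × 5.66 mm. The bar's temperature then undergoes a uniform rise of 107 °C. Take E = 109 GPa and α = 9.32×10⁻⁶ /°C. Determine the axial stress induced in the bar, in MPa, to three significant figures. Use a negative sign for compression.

-109 MPa

Free thermal expansion αLΔT = 9.32e-6 · 14600 · 107 = 14.56 mm.
The walls impose strain ε = −(14.56)/14600 = -9.9724e-04; σ = Eε = 109000 · -9.9724e-04 = -108.7 MPa.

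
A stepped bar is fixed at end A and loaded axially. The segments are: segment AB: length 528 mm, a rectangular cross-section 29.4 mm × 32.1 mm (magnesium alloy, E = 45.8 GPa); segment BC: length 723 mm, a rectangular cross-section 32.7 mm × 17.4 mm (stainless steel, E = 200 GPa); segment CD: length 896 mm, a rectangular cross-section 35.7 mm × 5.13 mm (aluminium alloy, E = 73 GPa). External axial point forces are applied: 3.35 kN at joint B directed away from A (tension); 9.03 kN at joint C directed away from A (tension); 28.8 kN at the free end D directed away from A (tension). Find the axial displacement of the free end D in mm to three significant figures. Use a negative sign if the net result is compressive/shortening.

Internal axial forces (sectioning from the free end, tension +): N_CD = 28.8 kN, N_BC = 37.83 kN, N_AB = 41.18 kN.
A_AB = 943.7 mm².
A_BC = 569 mm².
A_CD = 183.1 mm².
δ_AB = 41180·528/(943.7·45800) = 0.503 mm
δ_BC = 37830·723/(569·200000) = 0.2404 mm
δ_CD = 28800·896/(183.1·73000) = 1.93 mm
δ = Σδ_i = 2.674 mm.

2.67 mm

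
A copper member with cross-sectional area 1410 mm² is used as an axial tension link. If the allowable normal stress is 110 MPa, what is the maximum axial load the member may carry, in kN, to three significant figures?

155 kN

P_max = σ_allow · A = 110 · 1410 = 155100 N = 155.1 kN.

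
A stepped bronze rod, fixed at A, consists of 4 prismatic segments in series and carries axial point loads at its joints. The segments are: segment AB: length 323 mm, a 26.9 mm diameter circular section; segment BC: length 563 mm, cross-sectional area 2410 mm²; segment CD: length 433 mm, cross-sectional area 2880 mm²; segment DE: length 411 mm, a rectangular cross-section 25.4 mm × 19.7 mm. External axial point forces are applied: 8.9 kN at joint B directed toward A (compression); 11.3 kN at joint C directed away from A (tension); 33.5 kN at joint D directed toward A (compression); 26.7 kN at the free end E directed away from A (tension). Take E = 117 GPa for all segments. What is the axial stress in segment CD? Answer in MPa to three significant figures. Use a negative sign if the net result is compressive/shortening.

Internal axial forces (sectioning from the free end, tension +): N_DE = 26.7 kN, N_CD = -6.8 kN, N_BC = 4.5 kN, N_AB = -4.4 kN.
σ_CD = N_CD/A_CD = -6800/2880 = -2.361 MPa.

-2.36 MPa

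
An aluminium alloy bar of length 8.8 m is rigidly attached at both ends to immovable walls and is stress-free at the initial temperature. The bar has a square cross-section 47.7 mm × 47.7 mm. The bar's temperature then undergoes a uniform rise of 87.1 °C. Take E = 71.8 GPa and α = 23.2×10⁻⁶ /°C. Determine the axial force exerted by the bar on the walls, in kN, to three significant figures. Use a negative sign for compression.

Free thermal expansion αLΔT = 23.2e-6 · 8800 · 87.1 = 17.78 mm.
The walls impose strain ε = −(17.78)/8800 = -2.0207e-03; σ = Eε = 71800 · -2.0207e-03 = -145.1 MPa.
Wall reaction R = σ·A = -145.1·2275 = -330100 N = -330.1 kN.

-330 kN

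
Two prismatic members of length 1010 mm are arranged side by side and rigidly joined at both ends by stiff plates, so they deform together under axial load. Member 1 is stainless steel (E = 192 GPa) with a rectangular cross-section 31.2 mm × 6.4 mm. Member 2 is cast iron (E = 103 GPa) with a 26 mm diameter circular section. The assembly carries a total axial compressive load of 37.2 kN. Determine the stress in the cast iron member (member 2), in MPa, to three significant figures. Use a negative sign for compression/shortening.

-41.2 MPa

A_1 = 199.7 mm².
A_2 = 530.9 mm².
Equal strain + equilibrium ⇒ each member carries load in proportion to AE: A₁E₁ = 38340000 N, A₂E₂ = 54690000 N, ΣAE = 93020000 N.
σ₂ = P·E₂/ΣAE = -37200·103000/93020000 = -41.19 MPa.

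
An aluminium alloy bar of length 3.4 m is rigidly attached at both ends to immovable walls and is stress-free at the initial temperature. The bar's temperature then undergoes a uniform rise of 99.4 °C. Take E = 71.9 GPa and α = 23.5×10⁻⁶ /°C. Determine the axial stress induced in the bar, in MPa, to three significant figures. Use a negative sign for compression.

Free thermal expansion αLΔT = 23.5e-6 · 3400 · 99.4 = 7.942 mm.
The walls impose strain ε = −(7.942)/3400 = -2.3359e-03; σ = Eε = 71900 · -2.3359e-03 = -168 MPa.

-168 MPa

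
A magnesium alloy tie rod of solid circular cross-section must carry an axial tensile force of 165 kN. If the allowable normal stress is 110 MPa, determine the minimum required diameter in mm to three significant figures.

43.7 mm

Required area A ≥ P/σ_allow = 165000/110 = 1500 mm².
For a solid circular section, d ≥ √(4A/π) = 43.7 mm.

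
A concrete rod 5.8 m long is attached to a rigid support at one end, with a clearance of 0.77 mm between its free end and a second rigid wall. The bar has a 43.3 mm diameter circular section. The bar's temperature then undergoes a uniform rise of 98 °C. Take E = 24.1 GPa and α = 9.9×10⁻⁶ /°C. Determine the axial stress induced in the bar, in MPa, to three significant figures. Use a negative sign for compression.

Free thermal expansion αLΔT = 9.9e-6 · 5800 · 98 = 5.627 mm.
The walls engage after the gap closes; constrained expansion = 5.627 − 0.77 = 4.857 mm.
The walls impose strain ε = −(4.857)/5800 = -8.3744e-04; σ = Eε = 24100 · -8.3744e-04 = -20.18 MPa.

-20.2 MPa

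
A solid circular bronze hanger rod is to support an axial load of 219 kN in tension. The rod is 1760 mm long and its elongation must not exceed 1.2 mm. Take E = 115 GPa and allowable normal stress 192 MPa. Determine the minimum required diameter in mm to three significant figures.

Required area A ≥ P/σ_allow = 219000/192 = 1141 mm².
For a solid circular section, d ≥ √(4A/π) = 38.11 mm.
Elongation limit: A ≥ PL/(Eδ_allow) = 219000·1760/(115000·1.2) = 2793 mm² ⇒ d ≥ 59.63 mm.
The elongation limit governs.

59.6 mm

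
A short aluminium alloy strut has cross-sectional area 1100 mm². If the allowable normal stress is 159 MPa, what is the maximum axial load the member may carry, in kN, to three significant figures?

175 kN

P_max = σ_allow · A = 159 · 1100 = 174900 N = 174.9 kN.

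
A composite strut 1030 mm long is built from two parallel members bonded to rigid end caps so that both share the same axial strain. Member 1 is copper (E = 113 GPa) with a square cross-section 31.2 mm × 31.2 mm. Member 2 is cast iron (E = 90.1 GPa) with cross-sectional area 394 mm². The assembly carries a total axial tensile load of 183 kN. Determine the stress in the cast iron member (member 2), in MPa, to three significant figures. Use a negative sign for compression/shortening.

A_1 = 973.4 mm².
Equal strain + equilibrium ⇒ each member carries load in proportion to AE: A₁E₁ = 110000000 N, A₂E₂ = 35500000 N, ΣAE = 145500000 N.
σ₂ = P·E₂/ΣAE = 183000·90100/145500000 = 113.3 MPa.

113 MPa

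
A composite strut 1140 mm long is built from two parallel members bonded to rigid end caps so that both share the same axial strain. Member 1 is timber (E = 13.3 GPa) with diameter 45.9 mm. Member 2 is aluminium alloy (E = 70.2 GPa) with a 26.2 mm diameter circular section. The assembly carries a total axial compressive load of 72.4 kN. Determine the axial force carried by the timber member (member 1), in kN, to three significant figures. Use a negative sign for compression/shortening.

A_1 = 1655 mm².
A_2 = 539.1 mm².
Equal strain + equilibrium ⇒ each member carries load in proportion to AE: A₁E₁ = 22010000 N, A₂E₂ = 37850000 N, ΣAE = 59850000 N.
F₁ = P·A₁E₁/ΣAE = -72400·22010000/59850000 = -26620 N.

-26.6 kN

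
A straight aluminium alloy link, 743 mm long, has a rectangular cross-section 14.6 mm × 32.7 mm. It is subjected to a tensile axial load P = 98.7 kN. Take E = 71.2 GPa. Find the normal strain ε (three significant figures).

0.00290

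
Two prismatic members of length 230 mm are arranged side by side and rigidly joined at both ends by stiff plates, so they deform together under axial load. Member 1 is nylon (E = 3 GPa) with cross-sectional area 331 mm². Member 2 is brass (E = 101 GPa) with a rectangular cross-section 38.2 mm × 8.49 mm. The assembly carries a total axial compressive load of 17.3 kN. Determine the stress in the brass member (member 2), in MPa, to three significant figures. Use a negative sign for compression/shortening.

A_2 = 324.3 mm².
Equal strain + equilibrium ⇒ each member carries load in proportion to AE: A₁E₁ = 993000 N, A₂E₂ = 32760000 N, ΣAE = 33750000 N.
σ₂ = P·E₂/ΣAE = -17300·101000/33750000 = -51.77 MPa.

-51.8 MPa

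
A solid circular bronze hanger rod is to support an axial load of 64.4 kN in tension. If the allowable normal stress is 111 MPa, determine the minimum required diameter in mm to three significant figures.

Required area A ≥ P/σ_allow = 64400/111 = 580.2 mm².
For a solid circular section, d ≥ √(4A/π) = 27.18 mm.

27.2 mm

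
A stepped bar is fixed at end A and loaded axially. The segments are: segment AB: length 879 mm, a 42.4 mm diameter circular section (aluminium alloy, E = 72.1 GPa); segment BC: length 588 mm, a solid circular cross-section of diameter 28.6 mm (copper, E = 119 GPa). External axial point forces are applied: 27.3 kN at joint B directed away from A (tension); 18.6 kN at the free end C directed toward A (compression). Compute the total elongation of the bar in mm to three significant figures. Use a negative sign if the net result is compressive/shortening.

-0.0679 mm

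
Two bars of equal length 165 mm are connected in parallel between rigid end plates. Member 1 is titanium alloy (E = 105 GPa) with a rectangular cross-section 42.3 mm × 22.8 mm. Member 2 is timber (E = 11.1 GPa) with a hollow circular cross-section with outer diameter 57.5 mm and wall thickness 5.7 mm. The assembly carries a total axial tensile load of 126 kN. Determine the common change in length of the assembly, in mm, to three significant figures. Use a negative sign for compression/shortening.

A_1 = 964.4 mm².
A_2 = 927.6 mm².
Equal strain + equilibrium ⇒ each member carries load in proportion to AE: A₁E₁ = 101300000 N, A₂E₂ = 10300000 N, ΣAE = 111600000 N.
δ = PL/ΣAE = 126000·165/111600000 = 0.1864 mm.

0.186 mm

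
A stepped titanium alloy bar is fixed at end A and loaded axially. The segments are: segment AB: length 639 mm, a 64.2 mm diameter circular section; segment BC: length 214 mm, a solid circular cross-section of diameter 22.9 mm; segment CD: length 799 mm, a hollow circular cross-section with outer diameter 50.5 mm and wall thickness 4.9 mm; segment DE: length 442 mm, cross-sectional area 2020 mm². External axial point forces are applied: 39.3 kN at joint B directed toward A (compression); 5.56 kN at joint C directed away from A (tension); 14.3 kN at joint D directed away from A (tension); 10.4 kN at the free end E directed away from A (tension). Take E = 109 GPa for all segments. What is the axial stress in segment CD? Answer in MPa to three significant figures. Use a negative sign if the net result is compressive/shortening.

35.2 MPa

Internal axial forces (sectioning from the free end, tension +): N_DE = 10.4 kN, N_CD = 24.7 kN, N_BC = 30.26 kN, N_AB = -9.04 kN.
A_CD = 702 mm².
σ_CD = N_CD/A_CD = 24700/702 = 35.19 MPa.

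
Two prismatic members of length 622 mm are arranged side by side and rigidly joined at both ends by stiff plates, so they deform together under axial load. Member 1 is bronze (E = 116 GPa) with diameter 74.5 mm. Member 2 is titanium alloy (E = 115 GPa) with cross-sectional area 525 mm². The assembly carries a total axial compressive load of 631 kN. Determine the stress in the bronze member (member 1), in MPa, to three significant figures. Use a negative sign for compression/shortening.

-129 MPa

A_1 = 4359 mm².
Equal strain + equilibrium ⇒ each member carries load in proportion to AE: A₁E₁ = 505700000 N, A₂E₂ = 60380000 N, ΣAE = 566000000 N.
σ₁ = P·E₁/ΣAE = -631000·116000/566000000 = -129.3 MPa.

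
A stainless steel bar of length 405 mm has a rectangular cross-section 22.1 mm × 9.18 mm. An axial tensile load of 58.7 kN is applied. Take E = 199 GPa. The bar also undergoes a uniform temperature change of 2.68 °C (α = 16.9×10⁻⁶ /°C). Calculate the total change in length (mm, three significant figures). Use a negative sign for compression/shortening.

0.607 mm

A = 202.9 mm².
δ_mech = NL/(AE) = 58700·405/(202.9·199000) = 0.5889 mm.
δ_thermal = αLΔT = 16.9e-6·405·2.68 = 0.01834 mm.
δ = δ_mech + δ_thermal = 0.6072 mm.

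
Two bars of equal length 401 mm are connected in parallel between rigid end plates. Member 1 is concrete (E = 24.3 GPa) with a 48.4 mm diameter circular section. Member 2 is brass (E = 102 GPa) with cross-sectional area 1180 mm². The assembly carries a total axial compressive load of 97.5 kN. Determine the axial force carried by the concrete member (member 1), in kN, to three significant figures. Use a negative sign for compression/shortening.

-26.4 kN

A_1 = 1840 mm².
Equal strain + equilibrium ⇒ each member carries load in proportion to AE: A₁E₁ = 44710000 N, A₂E₂ = 120400000 N, ΣAE = 165100000 N.
F₁ = P·A₁E₁/ΣAE = -97500·44710000/165100000 = -26410 N.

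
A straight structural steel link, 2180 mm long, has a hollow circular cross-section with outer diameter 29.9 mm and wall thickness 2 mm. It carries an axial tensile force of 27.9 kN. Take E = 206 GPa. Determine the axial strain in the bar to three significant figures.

A = 175.3 mm².
σ = N/A = 159.2 MPa; ε = σ/E = 159.2/206000 = 7.726e-04.

7.73e-04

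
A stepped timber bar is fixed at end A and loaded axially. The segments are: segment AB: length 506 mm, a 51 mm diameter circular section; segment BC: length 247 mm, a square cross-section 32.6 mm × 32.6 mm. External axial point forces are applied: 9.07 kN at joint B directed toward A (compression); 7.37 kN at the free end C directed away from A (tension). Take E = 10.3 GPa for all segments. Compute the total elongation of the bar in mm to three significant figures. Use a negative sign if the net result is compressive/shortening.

Internal axial forces (sectioning from the free end, tension +): N_BC = 7.37 kN, N_AB = -1.7 kN.
A_AB = 2043 mm².
A_BC = 1063 mm².
δ_AB = -1700·506/(2043·10300) = -0.04088 mm
δ_BC = 7370·247/(1063·10300) = 0.1663 mm
δ = Σδ_i = 0.1254 mm.

0.125 mm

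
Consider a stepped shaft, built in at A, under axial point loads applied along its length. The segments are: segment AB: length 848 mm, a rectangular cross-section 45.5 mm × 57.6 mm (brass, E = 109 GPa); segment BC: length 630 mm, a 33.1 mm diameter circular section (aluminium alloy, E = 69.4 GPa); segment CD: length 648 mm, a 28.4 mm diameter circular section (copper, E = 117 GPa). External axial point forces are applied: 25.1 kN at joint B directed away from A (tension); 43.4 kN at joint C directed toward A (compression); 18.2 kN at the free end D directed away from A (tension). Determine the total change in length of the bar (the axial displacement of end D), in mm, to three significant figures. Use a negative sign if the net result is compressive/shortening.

Internal axial forces (sectioning from the free end, tension +): N_CD = 18.2 kN, N_BC = -25.2 kN, N_AB = -0.1 kN.
A_AB = 2621 mm².
A_BC = 860.5 mm².
A_CD = 633.5 mm².
δ_AB = -100·848/(2621·109000) = -0.0002968 mm
δ_BC = -25200·630/(860.5·69400) = -0.2658 mm
δ_CD = 18200·648/(633.5·117000) = 0.1591 mm
δ = Σδ_i = -0.107 mm.

-0.107 mm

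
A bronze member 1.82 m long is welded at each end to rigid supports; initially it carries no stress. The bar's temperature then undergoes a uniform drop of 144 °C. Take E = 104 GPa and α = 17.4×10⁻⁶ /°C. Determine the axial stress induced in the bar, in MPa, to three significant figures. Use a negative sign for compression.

261 MPa

Free thermal expansion αLΔT = 17.4e-6 · 1820 · -144 = -4.56 mm.
The walls impose strain ε = −(-4.56)/1820 = 2.5056e-03; σ = Eε = 104000 · 2.5056e-03 = 260.6 MPa.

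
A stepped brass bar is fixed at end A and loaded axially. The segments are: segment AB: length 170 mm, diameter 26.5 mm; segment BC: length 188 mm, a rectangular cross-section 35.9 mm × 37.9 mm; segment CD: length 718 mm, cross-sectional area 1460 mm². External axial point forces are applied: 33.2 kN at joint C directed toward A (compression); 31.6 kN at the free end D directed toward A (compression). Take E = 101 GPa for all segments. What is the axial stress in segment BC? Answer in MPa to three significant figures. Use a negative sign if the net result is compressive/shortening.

-47.6 MPa

Internal axial forces (sectioning from the free end, tension +): N_CD = -31.6 kN, N_BC = -64.8 kN, N_AB = -64.8 kN.
A_BC = 1361 mm².
σ_BC = N_BC/A_BC = -64800/1361 = -47.63 MPa.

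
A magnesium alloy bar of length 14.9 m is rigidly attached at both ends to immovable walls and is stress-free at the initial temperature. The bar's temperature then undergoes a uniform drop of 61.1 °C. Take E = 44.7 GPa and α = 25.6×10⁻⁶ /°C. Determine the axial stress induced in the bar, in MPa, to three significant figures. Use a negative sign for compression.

69.9 MPa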